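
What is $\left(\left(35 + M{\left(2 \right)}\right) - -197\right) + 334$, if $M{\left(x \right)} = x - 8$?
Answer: $560$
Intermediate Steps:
$M{\left(x \right)} = -8 + x$
$\left(\left(35 + M{\left(2 \right)}\right) - -197\right) + 334 = \left(\left(35 + \left(-8 + 2\right)\right) - -197\right) + 334 = \left(\left(35 - 6\right) + 197\right) + 334 = \left(29 + 197\right) + 334 = 226 + 334 = 560$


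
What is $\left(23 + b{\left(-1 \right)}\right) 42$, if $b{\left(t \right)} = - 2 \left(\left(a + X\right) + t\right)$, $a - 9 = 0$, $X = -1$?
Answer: $378$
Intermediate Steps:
$a = 9$ ($a = 9 + 0 = 9$)
$b{\left(t \right)} = -16 - 2 t$ ($b{\left(t \right)} = - 2 \left(\left(9 - 1\right) + t\right) = - 2 \left(8 + t\right) = -16 - 2 t$)
$\left(23 + b{\left(-1 \right)}\right) 42 = \left(23 - 14\right) 42 = 9 \cdot 42 = 378$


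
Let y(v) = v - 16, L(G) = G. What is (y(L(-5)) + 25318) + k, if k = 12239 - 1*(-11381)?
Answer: 48917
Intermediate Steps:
y(v) = -16 + v
k = 23620 (k = 12239 + 11381 = 23620)
(y(L(-5)) + 25318) + k = ((-16 - 5) + 25318) + 23620 = (-21 + 25318) + 23620 = 25297 + 23620 = 48917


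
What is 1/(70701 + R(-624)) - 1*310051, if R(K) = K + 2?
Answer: -21728064028/70079 ≈ -3.1005e+5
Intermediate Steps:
R(K) = 2 + K
1/(70701 + R(-624)) - 1*310051 = 1/(70701 + (2 - 624)) - 1*310051 = 1/(70701 - 622) - 310051 = 1/70079 - 310051 = -21728064028/70079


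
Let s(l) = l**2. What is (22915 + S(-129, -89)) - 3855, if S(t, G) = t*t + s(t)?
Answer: 52342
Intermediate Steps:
S(t, G) = 2*t**2 (S(t, G) = t*t + t**2 = t**2 + t**2 = 2*t**2)
(22915 + S(-129, -89)) - 3855 = (22915 + 2*(-129)**2) - 3855 = (22915 + 2*16641) - 3855 = (22915 + 33282) - 3855 = 56197 - 3855 = 52342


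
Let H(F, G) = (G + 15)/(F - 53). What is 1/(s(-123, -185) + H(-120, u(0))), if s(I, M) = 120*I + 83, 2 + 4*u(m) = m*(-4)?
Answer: -346/5078271 ≈ -6.8133e-5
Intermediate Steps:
u(m) = -½ - m (u(m) = -½ + (m*(-4))/4 = -½ + (-4*m)/4 = -½ - m)
s(I, M) = 83 + 120*I
H(F, G) = (15 + G)/(-53 + F)
1/(s(-123, -185) + H(-120, u(0))) = 1/((83 + 120*(-123)) + (15 + (-½ - 1*0))/(-53 - 120)) = 1/((83 - 14760) + (15 + (-½ + 0))/(-173)) = 1/(-14677 - (15 - ½)/173) = 1/(-14677 - 1/173*29/2) = 1/(-14677 - 29/346) = 1/(-5078271/346) = -346/5078271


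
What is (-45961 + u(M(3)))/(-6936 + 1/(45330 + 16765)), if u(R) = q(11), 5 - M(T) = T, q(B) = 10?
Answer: 2853327345/430690919 ≈ 6.6250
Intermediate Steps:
M(T) = 5 - T
u(R) = 10
(-45961 + u(M(3)))/(-6936 + 1/(45330 + 16765)) = (-45961 + 10)/(-6936 + 1/(45330 + 16765)) = -45951/(-6936 + 1/62095) = -45951/(-430690919/62095) = -45951*(-62095/430690919) = 2853327345/430690919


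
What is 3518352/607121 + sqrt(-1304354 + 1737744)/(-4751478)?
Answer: 3518352/607121 - sqrt(433390)/4751478 ≈ 5.7950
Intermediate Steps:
3518352/607121 + sqrt(-1304354 + 1737744)/(-4751478) = 3518352*(1/607121) + sqrt(433390)*(-1/4751478) = 3518352/607121 - sqrt(433390)/4751478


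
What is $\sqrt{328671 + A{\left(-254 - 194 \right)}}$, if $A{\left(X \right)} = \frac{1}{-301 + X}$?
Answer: $\frac{\sqrt{184384758922}}{749} \approx 573.3$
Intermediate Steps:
$\sqrt{328671 + A{\left(-254 - 194 \right)}} = \sqrt{328671 + \frac{1}{-301 - 448}} = \sqrt{328671 + \frac{1}{-749}} = \sqrt{328671 - \frac{1}{749}} = \sqrt{\frac{246174578}{749}} = \frac{\sqrt{184384758922}}{749}$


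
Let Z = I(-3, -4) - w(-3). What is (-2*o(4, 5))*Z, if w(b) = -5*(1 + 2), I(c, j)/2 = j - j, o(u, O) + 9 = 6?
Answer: 90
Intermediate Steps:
o(u, O) = -3 (o(u, O) = -9 + 6 = -3)
I(c, j) = 0 (I(c, j) = 2*(j - j) = 2*0 = 0)
w(b) = -15 (w(b) = -5*3 = -15)
Z = 15 (Z = 0 - 1*(-15) = 0 + 15 = 15)
(-2*o(4, 5))*Z = -2*(-3)*15 = 6*15 = 90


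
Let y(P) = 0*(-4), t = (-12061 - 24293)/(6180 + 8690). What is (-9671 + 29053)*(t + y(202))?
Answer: -352306614/7435 ≈ -47385.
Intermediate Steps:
t = -18177/7435 (t = -36354/14870 = -36354*1/14870 = -18177/7435 ≈ -2.4448)
y(P) = 0
(-9671 + 29053)*(t + y(202)) = (-9671 + 29053)*(-18177/7435 + 0) = 19382*(-18177/7435) = -352306614/7435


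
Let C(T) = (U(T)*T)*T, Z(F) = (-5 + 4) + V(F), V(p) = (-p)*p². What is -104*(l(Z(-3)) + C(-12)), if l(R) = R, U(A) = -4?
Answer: 57200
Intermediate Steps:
V(p) = -p³
Z(F) = -1 - F³ (Z(F) = (-5 + 4) - F³ = -1 - F³)
C(T) = -4*T² (C(T) = (-4*T)*T = -4*T²)
-104*(l(Z(-3)) + C(-12)) = -104*((-1 - 1*(-3)³) - 4*(-12)²) = -104*((-1 - 1*(-27)) - 4*144) = -104*((-1 + 27) - 576) = -104*(26 - 576) = -104*(-550) = 57200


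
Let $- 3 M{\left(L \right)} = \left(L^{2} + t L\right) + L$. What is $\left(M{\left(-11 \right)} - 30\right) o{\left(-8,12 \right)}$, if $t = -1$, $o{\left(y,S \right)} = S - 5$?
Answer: $- \frac{1477}{3} \approx -492.33$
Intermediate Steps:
$o{\left(y,S \right)} = -5 + S$
$M{\left(L \right)} = - \frac{L^{2}}{3}$ ($M{\left(L \right)} = - \frac{\left(L^{2} - L\right) + L}{3} = - \frac{L^{2}}{3}$)
$\left(M{\left(-11 \right)} - 30\right) o{\left(-8,12 \right)} = \left(- \frac{\left(-11\right)^{2}}{3} - 30\right) \left(-5 + 12\right) = \left(\left(- \frac{1}{3}\right) 121 - 30\right) 7 = \left(- \frac{121}{3} - 30\right) 7 = \left(- \frac{211}{3}\right) 7 = - \frac{1477}{3}$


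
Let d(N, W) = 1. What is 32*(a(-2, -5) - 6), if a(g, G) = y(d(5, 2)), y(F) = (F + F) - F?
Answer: -160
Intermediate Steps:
y(F) = F (y(F) = 2*F - F = F)
a(g, G) = 1
32*(a(-2, -5) - 6) = 32*(1 - 6) = 32*(-5) = -160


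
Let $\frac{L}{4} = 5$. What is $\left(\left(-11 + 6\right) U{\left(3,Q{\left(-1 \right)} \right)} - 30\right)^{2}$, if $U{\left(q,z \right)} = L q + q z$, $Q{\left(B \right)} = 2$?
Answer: $129600$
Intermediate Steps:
$L = 20$ ($L = 4 \cdot 5 = 20$)
$U{\left(q,z \right)} = 20 q + q z$
$\left(\left(-11 + 6\right) U{\left(3,Q{\left(-1 \right)} \right)} - 30\right)^{2} = \left(\left(-11 + 6\right) 3 \left(20 + 2\right) - 30\right)^{2} = \left(- 5 \cdot 3 \cdot 22 - 30\right)^{2} = \left(\left(-5\right) 66 - 30\right)^{2} = \left(-330 - 30\right)^{2} = \left(-360\right)^{2} = 129600$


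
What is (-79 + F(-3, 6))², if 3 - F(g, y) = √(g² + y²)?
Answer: 5821 + 456*√5 ≈ 6840.6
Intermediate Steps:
F(g, y) = 3 - √(g² + y²)
(-79 + F(-3, 6))² = (-79 + (3 - √((-3)² + 6²)))² = (-79 + (3 - √(9 + 36)))² = (-79 + (3 - √45))² = (-79 + (3 - 3*√5))² = (-76 - 3*√5)²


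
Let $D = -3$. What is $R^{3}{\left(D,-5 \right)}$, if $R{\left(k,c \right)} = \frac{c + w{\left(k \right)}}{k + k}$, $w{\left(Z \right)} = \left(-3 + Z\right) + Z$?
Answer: $\frac{343}{27} \approx 12.704$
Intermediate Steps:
$w{\left(Z \right)} = -3 + 2 Z$
$R{\left(k,c \right)} = \frac{-3 + c + 2 k}{2 k}$ ($R{\left(k,c \right)} = \frac{c + \left(-3 + 2 k\right)}{k + k} = \frac{-3 + c + 2 k}{2 k}$)
$R^{3}{\left(D,-5 \right)} = \left(\frac{-3 - 5 + 2 \left(-3\right)}{2 \left(-3\right)}\right)^{3} = \left(\frac{1}{2} \left(- \frac{1}{3}\right) \left(-3 - 5 - 6\right)\right)^{3} = \left(\frac{1}{2} \left(- \frac{1}{3}\right) \left(-14\right)\right)^{3} = \left(\frac{7}{3}\right)^{3} = \frac{343}{27}$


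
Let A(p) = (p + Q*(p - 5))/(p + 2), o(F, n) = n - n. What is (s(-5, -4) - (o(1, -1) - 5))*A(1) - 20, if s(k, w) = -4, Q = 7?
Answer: -29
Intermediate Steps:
o(F, n) = 0
A(p) = (-35 + 8*p)/(2 + p) (A(p) = (p + 7*(p - 5))/(p + 2) = (p + 7*(-5 + p))/(2 + p) = (p + (-35 + 7*p))/(2 + p) = (-35 + 8*p)/(2 + p))
(s(-5, -4) - (o(1, -1) - 5))*A(1) - 20 = (-4 - (0 - 5))*((-35 + 8*1)/(2 + 1)) - 20 = (-4 - 1*(-5))*((-35 + 8)/3) - 20 = (-4 + 5)*((1/3)*(-27)) - 20 = 1*(-9) - 20 = -9 - 20 = -29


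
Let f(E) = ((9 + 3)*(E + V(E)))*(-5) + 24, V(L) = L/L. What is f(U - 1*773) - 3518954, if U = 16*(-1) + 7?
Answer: -3472070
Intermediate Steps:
U = -9 (U = -16 + 7 = -9)
V(L) = 1
f(E) = -36 - 60*E (f(E) = ((9 + 3)*(E + 1))*(-5) + 24 = (12*(1 + E))*(-5) + 24 = (12 + 12*E)*(-5) + 24 = (-60 - 60*E) + 24 = -36 - 60*E)
f(U - 1*773) - 3518954 = (-36 - 60*(-9 - 1*773)) - 3518954 = (-36 - 60*(-9 - 773)) - 3518954 = (-36 - 60*(-782)) - 3518954 = (-36 + 46920) - 3518954 = 46884 - 3518954 = -3472070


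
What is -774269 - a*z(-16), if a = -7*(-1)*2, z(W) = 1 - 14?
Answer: -774087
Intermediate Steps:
z(W) = -13
a = 14 (a = 7*2 = 14)
-774269 - a*z(-16) = -774269 - 14*(-13) = -774269 - 1*(-182) = -774269 + 182 = -774087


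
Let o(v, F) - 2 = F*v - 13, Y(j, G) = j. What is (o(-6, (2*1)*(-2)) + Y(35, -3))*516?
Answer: 24768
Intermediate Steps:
o(v, F) = -11 + F*v (o(v, F) = 2 + (F*v - 13) = 2 + (-13 + F*v) = -11 + F*v)
(o(-6, (2*1)*(-2)) + Y(35, -3))*516 = ((-11 + ((2*1)*(-2))*(-6)) + 35)*516 = ((-11 + (2*(-2))*(-6)) + 35)*516 = ((-11 - 4*(-6)) + 35)*516 = ((-11 + 24) + 35)*516 = (13 + 35)*516 = 48*516 = 24768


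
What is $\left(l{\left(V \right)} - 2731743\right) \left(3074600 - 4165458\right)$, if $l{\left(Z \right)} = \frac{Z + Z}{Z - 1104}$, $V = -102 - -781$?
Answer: $\frac{1266477556220114}{425} \approx 2.9799 \cdot 10^{12}$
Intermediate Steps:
$V = 679$ ($V = -102 + 781 = 679$)
$l{\left(Z \right)} = \frac{2 Z}{-1104 + Z}$
$\left(l{\left(V \right)} - 2731743\right) \left(3074600 - 4165458\right) = \left(2 \cdot 679 \frac{1}{-1104 + 679} - 2731743\right) \left(3074600 - 4165458\right) = \left(2 \cdot 679 \frac{1}{-425} - 2731743\right) \left(-1090858\right) = \left(2 \cdot 679 \left(- \frac{1}{425}\right) - 2731743\right) \left(-1090858\right) = \left(- \frac{1358}{425} - 2731743\right) \left(-1090858\right) = \left(- \frac{1160992133}{425}\right) \left(-1090858\right) = \frac{1266477556220114}{425}$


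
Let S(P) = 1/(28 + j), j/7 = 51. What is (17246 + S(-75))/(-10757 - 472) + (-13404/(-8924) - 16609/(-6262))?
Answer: 52716797606541/20132290580710 ≈ 2.6185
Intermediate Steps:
j = 357 (j = 7*51 = 357)
S(P) = 1/385 (S(P) = 1/(28 + 357) = 1/385)
(17246 + S(-75))/(-10757 - 472) + (-13404/(-8924) - 16609/(-6262)) = (17246 + 1/385)/(-10757 - 472) + (-13404/(-8924) - 16609/(-6262)) = (6639711/385)/(-11229) + (-13404*(-1/8924) - 16609*(-1/6262)) = (6639711/385)*(-1/11229) + (3351/2231 + 16609/6262) = -2213237/1441055 + 58038641/13970522 = 52716797606541/20132290580710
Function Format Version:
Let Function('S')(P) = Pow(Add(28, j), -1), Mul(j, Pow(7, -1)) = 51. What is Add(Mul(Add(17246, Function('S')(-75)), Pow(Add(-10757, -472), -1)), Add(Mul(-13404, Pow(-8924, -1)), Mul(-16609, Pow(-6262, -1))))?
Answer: Rational(52716797606541, 20132290580710) ≈ 2.6185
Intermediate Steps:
j = 357 (j = Mul(7, 51) = 357)
Function('S')(P) = Rational(1, 385) (Function('S')(P) = Pow(Add(28, 357), -1) = Pow(385, -1) = Rational(1, 385))
Add(Mul(Add(17246, Function('S')(-75)), Pow(Add(-10757, -472), -1)), Add(Mul(-13404, Pow(-8924, -1)), Mul(-16609, Pow(-6262, -1)))) = Add(Mul(Add(17246, Rational(1, 385)), Pow(Add(-10757, -472), -1)), Add(Mul(-13404, Pow(-8924, -1)), Mul(-16609, Pow(-6262, -1)))) = Add(Mul(Rational(6639711, 385), Pow(-11229, -1)), Add(Mul(-13404, Rational(-1, 8924)), Mul(-16609, Rational(-1, 6262)))) = Add(Mul(Rational(6639711, 385), Rational(-1, 11229)), Add(Rational(3351, 2231), Rational(16609, 6262))) = Add(Rational(-2213237, 1441055), Rational(58038641, 13970522)) = Rational(52716797606541, 20132290580710)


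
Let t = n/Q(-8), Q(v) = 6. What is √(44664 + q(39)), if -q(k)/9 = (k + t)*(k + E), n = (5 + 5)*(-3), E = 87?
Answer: 2*√1527 ≈ 78.154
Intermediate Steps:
n = -30 (n = 10*(-3) = -30)
t = -5 (t = -30/6 = -30*⅙ = -5)
q(k) = -9*(-5 + k)*(87 + k) (q(k) = -9*(k - 5)*(k + 87) = -9*(-5 + k)*(87 + k))
√(44664 + q(39)) = √(44664 + (3915 - 738*39 - 9*39²)) = √(44664 + (3915 - 28782 - 9*1521)) = √(44664 + (3915 - 28782 - 13689)) = √(44664 - 38556) = √6108 = 2*√1527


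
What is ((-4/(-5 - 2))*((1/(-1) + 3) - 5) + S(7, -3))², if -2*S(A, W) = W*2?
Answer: 81/49 ≈ 1.6531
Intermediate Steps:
S(A, W) = -W (S(A, W) = -W*2/2 = -W)
((-4/(-5 - 2))*((1/(-1) + 3) - 5) + S(7, -3))² = ((-4/(-5 - 2))*((1/(-1) + 3) - 5) - 1*(-3))² = ((-4/(-7))*((-1 + 3) - 5) + 3)² = ((-4*(-⅐))*(2 - 5) + 3)² = ((4/7)*(-3) + 3)² = (-12/7 + 3)² = (9/7)² = 81/49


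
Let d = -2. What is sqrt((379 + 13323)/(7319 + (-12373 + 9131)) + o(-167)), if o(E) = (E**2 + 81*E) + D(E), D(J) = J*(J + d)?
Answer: sqrt(78655634391)/1359 ≈ 206.37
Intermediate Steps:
D(J) = J*(-2 + J) (D(J) = J*(J - 2) = J*(-2 + J))
o(E) = E**2 + 81*E + E*(-2 + E) (o(E) = (E**2 + 81*E) + E*(-2 + E) = E**2 + 81*E + E*(-2 + E))
sqrt((379 + 13323)/(7319 + (-12373 + 9131)) + o(-167)) = sqrt((379 + 13323)/(7319 + (-12373 + 9131)) - 167*(79 + 2*(-167))) = sqrt(13702/(7319 - 3242) - 167*(79 - 334)) = sqrt(13702/4077 - 167*(-255)) = sqrt(13702*(1/4077) + 42585) = sqrt(13702/4077 + 42585) = sqrt(173632747/4077) = sqrt(78655634391)/1359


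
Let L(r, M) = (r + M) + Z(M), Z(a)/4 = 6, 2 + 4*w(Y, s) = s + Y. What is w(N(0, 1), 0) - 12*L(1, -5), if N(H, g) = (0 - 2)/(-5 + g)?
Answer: -1923/8 ≈ -240.38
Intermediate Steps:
N(H, g) = -2/(-5 + g)
w(Y, s) = -½ + Y/4 + s/4 (w(Y, s) = -½ + (s + Y)/4 = -½ + (Y + s)/4 = -½ + (Y/4 + s/4) = -½ + Y/4 + s/4)
Z(a) = 24 (Z(a) = 4*6 = 24)
L(r, M) = 24 + M + r (L(r, M) = (r + M) + 24 = (M + r) + 24 = 24 + M + r)
w(N(0, 1), 0) - 12*L(1, -5) = (-½ + (-2/(-5 + 1))/4 + (¼)*0) - 12*(24 - 5 + 1) = (-½ + (-2/(-4))/4 + 0) - 12*20 = (-½ + (-2*(-¼))/4 + 0) - 240 = (-½ + (¼)*(½) + 0) - 240 = (-½ + ⅛ + 0) - 240 = -3/8 - 240 = -1923/8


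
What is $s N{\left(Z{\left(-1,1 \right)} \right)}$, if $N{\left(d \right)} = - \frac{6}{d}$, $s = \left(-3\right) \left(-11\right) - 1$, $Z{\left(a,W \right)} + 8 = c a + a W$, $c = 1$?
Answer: $\frac{96}{5} \approx 19.2$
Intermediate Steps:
$Z{\left(a,W \right)} = -8 + a + W a$ ($Z{\left(a,W \right)} = -8 + \left(1 a + a W\right) = -8 + \left(a + W a\right) = -8 + a + W a$)
$s = 32$ ($s = 33 - 1 = 32$)
$s N{\left(Z{\left(-1,1 \right)} \right)} = 32 \left(- \frac{6}{-8 - 1 + 1 \left(-1\right)}\right) = 32 \left(- \frac{6}{-8 - 1 - 1}\right) = 32 \left(- \frac{6}{-10}\right) = 32 \left(\left(-6\right) \left(- \frac{1}{10}\right)\right) = 32 \cdot \frac{3}{5} = \frac{96}{5}$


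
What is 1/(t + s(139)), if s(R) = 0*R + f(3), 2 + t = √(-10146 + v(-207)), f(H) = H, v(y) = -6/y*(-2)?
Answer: 69/700147 - I*√48305382/700147 ≈ 9.8551e-5 - 0.0099268*I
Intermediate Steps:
v(y) = 12/y
t = -2 + I*√48305382/69 (t = -2 + √(-10146 + 12/(-207)) = -2 + √(-10146 + 12*(-1/207)) = -2 + √(-10146 - 4/69) = -2 + √(-700078/69) = -2 + I*√48305382/69 ≈ -2.0 + 100.73*I)
s(R) = 3 (s(R) = 0*R + 3 = 0 + 3 = 3)
1/(t + s(139)) = 1/((-2 + I*√48305382/69) + 3) = 1/(1 + I*√48305382/69)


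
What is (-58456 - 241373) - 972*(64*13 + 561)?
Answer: -1653825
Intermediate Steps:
(-58456 - 241373) - 972*(64*13 + 561) = -299829 - 972*(832 + 561) = -299829 - 972*1393 = -299829 - 1353996 = -1653825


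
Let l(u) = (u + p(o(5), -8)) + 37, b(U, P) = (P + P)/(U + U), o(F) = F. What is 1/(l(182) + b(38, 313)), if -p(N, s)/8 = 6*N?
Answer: -38/485 ≈ -0.078351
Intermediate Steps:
p(N, s) = -48*N
b(U, P) = P/U (b(U, P) = (2*P)/((2*U)) = (2*P)*(1/(2*U)) = P/U)
l(u) = -203 + u (l(u) = (u - 48*5) + 37 = (u - 240) + 37 = (-240 + u) + 37 = -203 + u)
1/(l(182) + b(38, 313)) = 1/((-203 + 182) + 313/38) = 1/(-21 + 313*(1/38)) = 1/(-21 + 313/38) = 1/(-485/38) = -38/485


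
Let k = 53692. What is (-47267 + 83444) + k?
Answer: 89869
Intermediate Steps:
(-47267 + 83444) + k = (-47267 + 83444) + 53692 = 36177 + 53692 = 89869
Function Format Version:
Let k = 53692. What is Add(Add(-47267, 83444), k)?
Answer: 89869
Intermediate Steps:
Add(Add(-47267, 83444), k) = Add(Add(-47267, 83444), 53692) = Add(36177, 53692) = 89869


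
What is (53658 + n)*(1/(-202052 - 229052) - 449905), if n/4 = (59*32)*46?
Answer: -38892995842888525/215552 ≈ -1.8043e+11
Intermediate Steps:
n = 347392 (n = 4*((59*32)*46) = 4*(1888*46) = 4*86848 = 347392)
(53658 + n)*(1/(-202052 - 229052) - 449905) = (53658 + 347392)*(1/(-202052 - 229052) - 449905) = 401050*(1/(-431104) - 449905) = 401050*(-1/431104 - 449905) = 401050*(-193955845121/431104) = -38892995842888525/215552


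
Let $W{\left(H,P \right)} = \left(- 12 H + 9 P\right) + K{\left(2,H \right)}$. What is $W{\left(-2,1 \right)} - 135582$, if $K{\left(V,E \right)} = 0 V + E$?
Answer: $-135551$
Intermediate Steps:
$K{\left(V,E \right)} = E$ ($K{\left(V,E \right)} = 0 + E = E$)
$W{\left(H,P \right)} = - 11 H + 9 P$ ($W{\left(H,P \right)} = \left(- 12 H + 9 P\right) + H = - 11 H + 9 P$)
$W{\left(-2,1 \right)} - 135582 = \left(\left(-11\right) \left(-2\right) + 9 \cdot 1\right) - 135582 = \left(22 + 9\right) - 135582 = 31 - 135582 = -135551$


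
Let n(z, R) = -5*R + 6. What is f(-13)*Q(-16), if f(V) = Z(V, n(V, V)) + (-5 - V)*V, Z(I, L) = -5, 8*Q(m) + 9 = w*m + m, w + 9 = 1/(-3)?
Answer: -40657/24 ≈ -1694.0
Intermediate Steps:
w = -28/3 (w = -9 + 1/(-3) = -9 + 1*(-⅓) = -9 - ⅓ = -28/3 ≈ -9.3333)
Q(m) = -9/8 - 25*m/24 (Q(m) = -9/8 + (-28*m/3 + m)/8 = -9/8 + (-25*m/3)/8 = -9/8 - 25*m/24)
n(z, R) = 6 - 5*R
f(V) = -5 + V*(-5 - V) (f(V) = -5 + (-5 - V)*V = -5 + V*(-5 - V))
f(-13)*Q(-16) = (-5 - 1*(-13)² - 5*(-13))*(-9/8 - 25/24*(-16)) = (-5 - 1*169 + 65)*(-9/8 + 50/3) = (-5 - 169 + 65)*(373/24) = -109*373/24 = -40657/24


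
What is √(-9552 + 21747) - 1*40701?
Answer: -40701 + 3*√1355 ≈ -40591.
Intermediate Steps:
√(-9552 + 21747) - 1*40701 = √12195 - 40701 = 3*√1355 - 40701 = -40701 + 3*√1355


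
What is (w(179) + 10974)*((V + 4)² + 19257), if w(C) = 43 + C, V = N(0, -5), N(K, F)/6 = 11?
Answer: 270461772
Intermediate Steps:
N(K, F) = 66 (N(K, F) = 6*11 = 66)
V = 66
(w(179) + 10974)*((V + 4)² + 19257) = ((43 + 179) + 10974)*((66 + 4)² + 19257) = (222 + 10974)*(70² + 19257) = 11196*(4900 + 19257) = 11196*24157 = 270461772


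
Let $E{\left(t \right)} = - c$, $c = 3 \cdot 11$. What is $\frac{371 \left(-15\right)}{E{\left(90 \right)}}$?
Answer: $\frac{1855}{11} \approx 168.64$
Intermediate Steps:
$c = 33$
$E{\left(t \right)} = -33$ ($E{\left(t \right)} = \left(-1\right) 33 = -33$)
$\frac{371 \left(-15\right)}{E{\left(90 \right)}} = \frac{371 \left(-15\right)}{-33} = \left(-5565\right) \left(- \frac{1}{33}\right) = \frac{1855}{11}$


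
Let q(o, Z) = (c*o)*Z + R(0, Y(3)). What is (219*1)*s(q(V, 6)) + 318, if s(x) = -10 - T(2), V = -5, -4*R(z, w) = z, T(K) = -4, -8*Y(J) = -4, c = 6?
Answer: -996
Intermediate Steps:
Y(J) = ½ (Y(J) = -⅛*(-4) = ½)
R(z, w) = -z/4
q(o, Z) = 6*Z*o (q(o, Z) = (6*o)*Z - ¼*0 = 6*Z*o + 0 = 6*Z*o)
s(x) = -6 (s(x) = -10 - 1*(-4) = -10 + 4 = -6)
(219*1)*s(q(V, 6)) + 318 = (219*1)*(-6) + 318 = 219*(-6) + 318 = -1314 + 318 = -996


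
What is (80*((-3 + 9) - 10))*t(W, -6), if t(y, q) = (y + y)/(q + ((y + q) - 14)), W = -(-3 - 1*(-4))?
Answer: -640/27 ≈ -23.704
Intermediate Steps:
W = -1 (W = -(-3 + 4) = -1*1 = -1)
t(y, q) = 2*y/(-14 + y + 2*q) (t(y, q) = (2*y)/(q + ((q + y) - 14)) = (2*y)/(q + (-14 + q + y)) = (2*y)/(-14 + y + 2*q) = 2*y/(-14 + y + 2*q))
(80*((-3 + 9) - 10))*t(W, -6) = (80*((-3 + 9) - 10))*(2*(-1)/(-14 - 1 + 2*(-6))) = (80*(6 - 10))*(2*(-1)/(-14 - 1 - 12)) = (80*(-4))*(2*(-1)/(-27)) = -640*(-1)*(-1)/27 = -320*2/27 = -640/27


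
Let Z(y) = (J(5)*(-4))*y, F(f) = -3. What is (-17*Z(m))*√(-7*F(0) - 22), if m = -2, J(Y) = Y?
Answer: -680*I ≈ -680.0*I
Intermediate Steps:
Z(y) = -20*y (Z(y) = (5*(-4))*y = -20*y)
(-17*Z(m))*√(-7*F(0) - 22) = (-(-340)*(-2))*√(-7*(-3) - 22) = (-17*40)*√(21 - 22) = -680*I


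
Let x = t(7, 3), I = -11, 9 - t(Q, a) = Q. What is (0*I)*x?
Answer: 0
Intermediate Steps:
t(Q, a) = 9 - Q
x = 2 (x = 9 - 1*7 = 9 - 7 = 2)
(0*I)*x = (0*(-11))*2 = 0*2 = 0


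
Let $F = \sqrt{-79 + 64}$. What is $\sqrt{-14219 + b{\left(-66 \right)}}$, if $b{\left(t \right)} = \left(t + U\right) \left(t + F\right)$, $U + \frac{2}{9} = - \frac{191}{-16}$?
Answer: $\frac{\sqrt{-1531614 - 7817 i \sqrt{15}}}{12} \approx 1.0192 - 103.14 i$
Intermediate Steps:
$U = \frac{1687}{144}$ ($U = - \frac{2}{9} - \frac{191}{-16} = - \frac{2}{9} - - \frac{191}{16} = - \frac{2}{9} + \frac{191}{16} = \frac{1687}{144} \approx 11.715$)
$F = i \sqrt{15}$ ($F = \sqrt{-15} = i \sqrt{15} \approx 3.873 i$)
$b{\left(t \right)} = \left(\frac{1687}{144} + t\right) \left(t + i \sqrt{15}\right)$ ($b{\left(t \right)} = \left(t + \frac{1687}{144}\right) \left(t + i \sqrt{15}\right) = \left(\frac{1687}{144} + t\right) \left(t + i \sqrt{15}\right)$)
$\sqrt{-14219 + b{\left(-66 \right)}} = \sqrt{-14219 + \left(\left(-66\right)^{2} + \frac{1687}{144} \left(-66\right) + \frac{1687 i \sqrt{15}}{144} + i \left(-66\right) \sqrt{15}\right)} = \sqrt{-14219 + \left(4356 - \frac{18557}{24} + \frac{1687 i \sqrt{15}}{144} - 66 i \sqrt{15}\right)} = \sqrt{-14219 + \left(\frac{85987}{24} - \frac{7817 i \sqrt{15}}{144}\right)} = \sqrt{- \frac{255269}{24} - \frac{7817 i \sqrt{15}}{144}}$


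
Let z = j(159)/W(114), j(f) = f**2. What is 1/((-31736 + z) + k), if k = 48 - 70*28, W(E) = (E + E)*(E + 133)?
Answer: -18772/631631829 ≈ -2.9720e-5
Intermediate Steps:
W(E) = 2*E*(133 + E) (W(E) = (2*E)*(133 + E) = 2*E*(133 + E))
z = 8427/18772 (z = 159**2/((2*114*(133 + 114))) = 25281/((2*114*247)) = 25281/56316 = 25281*(1/56316) = 8427/18772 ≈ 0.44891)
k = -1912 (k = 48 - 1960 = -1912)
1/((-31736 + z) + k) = 1/((-31736 + 8427/18772) - 1912) = 1/(-595739765/18772 - 1912) = 1/(-631631829/18772) = -18772/631631829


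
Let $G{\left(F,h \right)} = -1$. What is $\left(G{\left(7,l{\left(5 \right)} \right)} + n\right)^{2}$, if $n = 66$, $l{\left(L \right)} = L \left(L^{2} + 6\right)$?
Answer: $4225$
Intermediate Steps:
$l{\left(L \right)} = L \left(6 + L^{2}\right)$
$\left(G{\left(7,l{\left(5 \right)} \right)} + n\right)^{2} = \left(-1 + 66\right)^{2} = 65^{2} = 4225$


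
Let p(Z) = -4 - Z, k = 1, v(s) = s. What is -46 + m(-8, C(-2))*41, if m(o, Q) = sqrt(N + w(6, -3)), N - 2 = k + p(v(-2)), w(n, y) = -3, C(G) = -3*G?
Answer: -46 + 41*I*sqrt(2) ≈ -46.0 + 57.983*I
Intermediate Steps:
N = 1 (N = 2 + (1 + (-4 - 1*(-2))) = 2 + (1 + (-4 + 2)) = 2 + (1 - 2) = 2 - 1 = 1)
m(o, Q) = I*sqrt(2) (m(o, Q) = sqrt(1 - 3) = sqrt(-2) = I*sqrt(2))
-46 + m(-8, C(-2))*41 = -46 + (I*sqrt(2))*41 = -46 + 41*I*sqrt(2)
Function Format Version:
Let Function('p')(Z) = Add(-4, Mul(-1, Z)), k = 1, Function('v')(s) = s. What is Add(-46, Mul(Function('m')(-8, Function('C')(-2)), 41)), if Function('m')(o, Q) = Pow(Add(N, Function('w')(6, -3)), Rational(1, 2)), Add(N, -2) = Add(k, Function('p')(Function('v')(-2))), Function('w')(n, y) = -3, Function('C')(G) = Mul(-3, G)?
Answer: Add(-46, Mul(41, I, Pow(2, Rational(1, 2)))) ≈ Add(-46.000, Mul(57.983, I))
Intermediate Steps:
N = 1 (N = Add(2, Add(1, Add(-4, Mul(-1, -2)))) = Add(2, Add(1, Add(-4, 2))) = Add(2, Add(1, -2)) = Add(2, -1) = 1)
Function('m')(o, Q) = Mul(I, Pow(2, Rational(1, 2))) (Function('m')(o, Q) = Pow(Add(1, -3), Rational(1, 2)) = Pow(-2, Rational(1, 2)) = Mul(I, Pow(2, Rational(1, 2))))
Add(-46, Mul(Function('m')(-8, Function('C')(-2)), 41)) = Add(-46, Mul(Mul(I, Pow(2, Rational(1, 2))), 41)) = Add(-46, Mul(41, I, Pow(2, Rational(1, 2))))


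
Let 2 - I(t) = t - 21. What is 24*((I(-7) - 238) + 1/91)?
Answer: -454248/91 ≈ -4991.7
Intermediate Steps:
I(t) = 23 - t (I(t) = 2 - (t - 21) = 2 - (-21 + t) = 2 + (21 - t) = 23 - t)
24*((I(-7) - 238) + 1/91) = 24*(((23 - 1*(-7)) - 238) + 1/91) = 24*(((23 + 7) - 238) + 1/91) = 24*((30 - 238) + 1/91) = 24*(-208 + 1/91) = 24*(-18927/91) = -454248/91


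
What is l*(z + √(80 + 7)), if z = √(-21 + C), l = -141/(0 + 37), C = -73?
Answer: -141*√87/37 - 141*I*√94/37 ≈ -35.545 - 36.947*I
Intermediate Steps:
l = -141/37 ≈ -3.8108
z = I*√94 (z = √(-21 - 73) = √(-94) = I*√94 ≈ 9.6954*I)
l*(z + √(80 + 7)) = -141*(I*√94 + √(80 + 7))/37 = -141*(I*√94 + √87)/37 = -141*(√87 + I*√94)/37 = -141*√87/37 - 141*I*√94/37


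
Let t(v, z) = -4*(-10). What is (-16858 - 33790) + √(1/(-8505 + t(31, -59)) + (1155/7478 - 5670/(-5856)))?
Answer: -50648 + √66951291431555625085/7722754940 ≈ -50647.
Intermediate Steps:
t(v, z) = 40
(-16858 - 33790) + √(1/(-8505 + t(31, -59)) + (1155/7478 - 5670/(-5856))) = (-16858 - 33790) + √(1/(-8505 + 40) + (1155/7478 - 5670/(-5856))) = -50648 + √(1/(-8465) + (1155*(1/7478) - 5670*(-1/5856))) = -50648 + √(-1/8465 + (1155/7478 + 945/976)) = -50648 + √(-1/8465 + 4096995/3649264) = -50648 + √(34677413411/30891019760) = -50648 + √66951291431555625085/7722754940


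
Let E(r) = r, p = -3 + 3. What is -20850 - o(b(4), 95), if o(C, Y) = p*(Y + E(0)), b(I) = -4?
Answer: -20850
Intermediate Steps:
p = 0
o(C, Y) = 0 (o(C, Y) = 0*(Y + 0) = 0*Y = 0)
-20850 - o(b(4), 95) = -20850 - 1*0 = -20850 + 0 = -20850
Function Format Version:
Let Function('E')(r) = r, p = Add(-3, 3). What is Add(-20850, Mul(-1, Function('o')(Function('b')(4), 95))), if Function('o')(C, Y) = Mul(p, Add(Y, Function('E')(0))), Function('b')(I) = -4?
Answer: -20850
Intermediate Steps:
p = 0
Function('o')(C, Y) = 0 (Function('o')(C, Y) = Mul(0, Add(Y, 0)) = Mul(0, Y) = 0)
Add(-20850, Mul(-1, Function('o')(Function('b')(4), 95))) = Add(-20850, Mul(-1, 0)) = Add(-20850, 0) = -20850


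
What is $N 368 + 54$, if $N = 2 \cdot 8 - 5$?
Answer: $4102$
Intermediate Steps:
$N = 11$ ($N = 16 - 5 = 11$)
$N 368 + 54 = 11 \cdot 368 + 54 = 4048 + 54 = 4102$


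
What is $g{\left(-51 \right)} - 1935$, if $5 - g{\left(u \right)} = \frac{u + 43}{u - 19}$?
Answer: $- \frac{67554}{35} \approx -1930.1$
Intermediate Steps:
$g{\left(u \right)} = 5 - \frac{43 + u}{-19 + u}$ ($g{\left(u \right)} = 5 - \frac{u + 43}{u - 19} = 5 - \frac{43 + u}{-19 + u}$)
$g{\left(-51 \right)} - 1935 = \frac{2 \left(-69 + 2 \left(-51\right)\right)}{-19 - 51} - 1935 = \frac{2 \left(-69 - 102\right)}{-70} - 1935 = 2 \left(- \frac{1}{70}\right) \left(-171\right) - 1935 = \frac{171}{35} - 1935 = - \frac{67554}{35}$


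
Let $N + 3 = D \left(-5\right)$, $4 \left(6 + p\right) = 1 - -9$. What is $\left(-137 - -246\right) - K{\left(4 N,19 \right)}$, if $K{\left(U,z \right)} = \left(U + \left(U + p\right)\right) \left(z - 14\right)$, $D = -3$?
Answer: $- \frac{707}{2} \approx -353.5$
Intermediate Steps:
$p = - \frac{7}{2}$ ($p = -6 + \frac{1 - -9}{4} = -6 + \frac{1 + 9}{4} = -6 + \frac{1}{4} \cdot 10 = -6 + \frac{5}{2} = - \frac{7}{2} \approx -3.5$)
$N = 12$ ($N = -3 - -15 = -3 + 15 = 12$)
$K{\left(U,z \right)} = \left(-14 + z\right) \left(- \frac{7}{2} + 2 U\right)$ ($K{\left(U,z \right)} = \left(U + \left(U - \frac{7}{2}\right)\right) \left(z - 14\right) = \left(U + \left(- \frac{7}{2} + U\right)\right) \left(-14 + z\right) = \left(- \frac{7}{2} + 2 U\right) \left(-14 + z\right) = \left(-14 + z\right) \left(- \frac{7}{2} + 2 U\right)$)
$\left(-137 - -246\right) - K{\left(4 N,19 \right)} = \left(-137 - -246\right) - \left(49 - 28 \cdot 4 \cdot 12 - \frac{133}{2} + 2 \cdot 4 \cdot 12 \cdot 19\right) = \left(-137 + 246\right) - \left(49 - 1344 - \frac{133}{2} + 2 \cdot 48 \cdot 19\right) = 109 - \left(49 - 1344 - \frac{133}{2} + 1824\right) = 109 - \frac{925}{2} = - \frac{707}{2}$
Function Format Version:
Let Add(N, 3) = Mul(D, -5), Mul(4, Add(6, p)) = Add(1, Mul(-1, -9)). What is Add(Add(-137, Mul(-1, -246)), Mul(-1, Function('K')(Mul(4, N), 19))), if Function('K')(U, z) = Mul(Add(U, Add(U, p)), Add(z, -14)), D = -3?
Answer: Rational(-707, 2) ≈ -353.50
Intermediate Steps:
p = Rational(-7, 2) (p = Add(-6, Mul(Rational(1, 4), Add(1, Mul(-1, -9)))) = Add(-6, Mul(Rational(1, 4), Add(1, 9))) = Add(-6, Mul(Rational(1, 4), 10)) = Add(-6, Rational(5, 2)) = Rational(-7, 2) ≈ -3.5000)
N = 12 (N = Add(-3, Mul(-3, -5)) = Add(-3, 15) = 12)
Function('K')(U, z) = Mul(Add(-14, z), Add(Rational(-7, 2), Mul(2, U))) (Function('K')(U, z) = Mul(Add(U, Add(U, Rational(-7, 2))), Add(z, -14)) = Mul(Add(U, Add(Rational(-7, 2), U)), Add(-14, z)) = Mul(Add(Rational(-7, 2), Mul(2, U)), Add(-14, z)) = Mul(Add(-14, z), Add(Rational(-7, 2), Mul(2, U))))
Add(Add(-137, Mul(-1, -246)), Mul(-1, Function('K')(Mul(4, N), 19))) = Add(Add(-137, Mul(-1, -246)), Mul(-1, Add(49, Mul(-28, Mul(4, 12)), Mul(Rational(-7, 2), 19), Mul(2, Mul(4, 12), 19)))) = Add(Add(-137, 246), Mul(-1, Add(49, Mul(-28, 48), Rational(-133, 2), Mul(2, 48, 19)))) = Add(109, Mul(-1, Add(49, -1344, Rational(-133, 2), 1824))) = Add(109, Mul(-1, Rational(925, 2))) = Add(109, Rational(-925, 2)) = Rational(-707, 2)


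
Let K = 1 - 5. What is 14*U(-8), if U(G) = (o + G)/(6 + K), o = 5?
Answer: -21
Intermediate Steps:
K = -4
U(G) = 5/2 + G/2 (U(G) = (5 + G)/(6 - 4) = (5 + G)/2 = (5 + G)*(½) = 5/2 + G/2)
14*U(-8) = 14*(5/2 + (½)*(-8)) = 14*(5/2 - 4) = 14*(-3/2) = -21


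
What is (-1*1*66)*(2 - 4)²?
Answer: -264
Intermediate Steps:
(-1*1*66)*(2 - 4)² = -1*66*(-2)² = -66*4 = -264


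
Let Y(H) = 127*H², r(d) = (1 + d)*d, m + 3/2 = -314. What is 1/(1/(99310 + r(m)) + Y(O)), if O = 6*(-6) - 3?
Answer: 794139/153401448217 ≈ 5.1769e-6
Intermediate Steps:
m = -631/2 (m = -3/2 - 314 = -631/2 ≈ -315.50)
r(d) = d*(1 + d)
O = -39 (O = -36 - 3 = -39)
1/(1/(99310 + r(m)) + Y(O)) = 1/(1/(99310 - 631*(1 - 631/2)/2) + 127*(-39)²) = 1/(1/(99310 - 631/2*(-629/2)) + 127*1521) = 1/(1/(99310 + 396899/4) + 193167) = 1/(1/(794139/4) + 193167) = 1/(4/794139 + 193167) = 1/(153401448217/794139) = 794139/153401448217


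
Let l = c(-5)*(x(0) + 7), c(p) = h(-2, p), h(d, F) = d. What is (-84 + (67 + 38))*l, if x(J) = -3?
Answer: -168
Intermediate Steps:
c(p) = -2
l = -8 (l = -2*(-3 + 7) = -2*4 = -8)
(-84 + (67 + 38))*l = (-84 + (67 + 38))*(-8) = (-84 + 105)*(-8) = 21*(-8) = -168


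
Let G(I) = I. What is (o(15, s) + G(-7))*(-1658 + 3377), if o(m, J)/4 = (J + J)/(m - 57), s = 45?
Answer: -187371/7 ≈ -26767.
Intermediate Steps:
o(m, J) = 8*J/(-57 + m) (o(m, J) = 4*((J + J)/(m - 57)) = 4*((2*J)/(-57 + m)) = 4*(2*J/(-57 + m)) = 8*J/(-57 + m))
(o(15, s) + G(-7))*(-1658 + 3377) = (8*45/(-57 + 15) - 7)*(-1658 + 3377) = (8*45/(-42) - 7)*1719 = (8*45*(-1/42) - 7)*1719 = (-60/7 - 7)*1719 = -109/7*1719 = -187371/7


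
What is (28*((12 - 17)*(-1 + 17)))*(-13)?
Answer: 29120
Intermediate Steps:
(28*((12 - 17)*(-1 + 17)))*(-13) = (28*(-5*16))*(-13) = (28*(-80))*(-13) = -2240*(-13) = 29120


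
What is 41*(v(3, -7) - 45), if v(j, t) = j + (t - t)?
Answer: -1722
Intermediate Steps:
v(j, t) = j (v(j, t) = j + 0 = j)
41*(v(3, -7) - 45) = 41*(3 - 45) = 41*(-42) = -1722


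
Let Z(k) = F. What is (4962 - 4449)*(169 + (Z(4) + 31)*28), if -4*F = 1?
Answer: 528390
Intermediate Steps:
F = -¼ (F = -¼*1 = -¼ ≈ -0.25000)
Z(k) = -¼
(4962 - 4449)*(169 + (Z(4) + 31)*28) = (4962 - 4449)*(169 + (-¼ + 31)*28) = 513*(169 + (123/4)*28) = 513*(169 + 861) = 513*1030 = 528390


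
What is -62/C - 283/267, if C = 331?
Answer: -110227/88377 ≈ -1.2472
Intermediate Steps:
-62/C - 283/267 = -62/331 - 283/267 = -110227/88377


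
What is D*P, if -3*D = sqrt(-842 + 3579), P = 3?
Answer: -sqrt(2737) ≈ -52.316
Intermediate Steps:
D = -sqrt(2737)/3 (D = -sqrt(-842 + 3579)/3 = -sqrt(2737)/3 ≈ -17.439)
D*P = -sqrt(2737)/3*3 = -sqrt(2737)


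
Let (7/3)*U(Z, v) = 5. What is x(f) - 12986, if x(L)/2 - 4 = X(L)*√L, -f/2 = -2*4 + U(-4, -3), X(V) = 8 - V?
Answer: -12978 - 52*√574/49 ≈ -13003.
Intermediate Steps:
U(Z, v) = 15/7 (U(Z, v) = (3/7)*5 = 15/7)
f = 82/7 (f = -2*(-2*4 + 15/7) = -2*(-8 + 15/7) = -2*(-41/7) = 82/7 ≈ 11.714)
x(L) = 8 + 2*√L*(8 - L) (x(L) = 8 + 2*((8 - L)*√L) = 8 + 2*(√L*(8 - L)) = 8 + 2*√L*(8 - L))
x(f) - 12986 = (8 + 2*√(82/7)*(8 - 1*82/7)) - 12986 = (8 + 2*(√574/7)*(8 - 82/7)) - 12986 = (8 + 2*(√574/7)*(-26/7)) - 12986 = (8 - 52*√574/49) - 12986 = -12978 - 52*√574/49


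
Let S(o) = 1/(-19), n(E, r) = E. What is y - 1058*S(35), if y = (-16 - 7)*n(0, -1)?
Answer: 1058/19 ≈ 55.684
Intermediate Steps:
y = 0 (y = (-16 - 7)*0 = -23*0 = 0)
S(o) = -1/19
y - 1058*S(35) = 0 - 1058*(-1/19) = 0 + 1058/19 = 1058/19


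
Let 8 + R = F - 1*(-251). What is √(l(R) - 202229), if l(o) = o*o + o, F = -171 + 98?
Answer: I*√173159 ≈ 416.12*I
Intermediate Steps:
F = -73
R = 170 (R = -8 + (-73 - 1*(-251)) = -8 + (-73 + 251) = -8 + 178 = 170)
l(o) = o + o² (l(o) = o² + o = o + o²)
√(l(R) - 202229) = √(170*(1 + 170) - 202229) = √(170*171 - 202229) = √(29070 - 202229) = √(-173159) = I*√173159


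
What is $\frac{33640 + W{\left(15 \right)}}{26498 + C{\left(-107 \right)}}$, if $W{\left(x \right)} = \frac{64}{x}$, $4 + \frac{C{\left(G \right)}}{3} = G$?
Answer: $\frac{504664}{392475} \approx 1.2859$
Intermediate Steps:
$C{\left(G \right)} = -12 + 3 G$
$\frac{33640 + W{\left(15 \right)}}{26498 + C{\left(-107 \right)}} = \frac{33640 + \frac{64}{15}}{26498 + \left(-12 + 3 \left(-107\right)\right)} = \frac{33640 + 64 \cdot \frac{1}{15}}{26498 - 333} = \frac{33640 + \frac{64}{15}}{26498 - 333} = \frac{504664}{15 \cdot 26165} = \frac{504664}{15} \cdot \frac{1}{26165} = \frac{504664}{392475}$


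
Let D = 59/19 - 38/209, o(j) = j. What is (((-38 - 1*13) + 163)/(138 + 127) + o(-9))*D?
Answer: -1388803/55385 ≈ -25.075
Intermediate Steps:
D = 611/209 (D = 59*(1/19) - 38*1/209 = 59/19 - 2/11 = 611/209 ≈ 2.9234)
(((-38 - 1*13) + 163)/(138 + 127) + o(-9))*D = (((-38 - 1*13) + 163)/(138 + 127) - 9)*(611/209) = (((-38 - 13) + 163)/265 - 9)*(611/209) = ((-51 + 163)*(1/265) - 9)*(611/209) = (112*(1/265) - 9)*(611/209) = (112/265 - 9)*(611/209) = -2273/265*611/209 = -1388803/55385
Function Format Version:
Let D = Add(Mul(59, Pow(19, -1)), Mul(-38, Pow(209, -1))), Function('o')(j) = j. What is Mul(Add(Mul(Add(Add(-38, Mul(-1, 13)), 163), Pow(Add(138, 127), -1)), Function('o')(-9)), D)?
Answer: Rational(-1388803, 55385) ≈ -25.075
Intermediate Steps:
D = Rational(611, 209) (D = Add(Mul(59, Rational(1, 19)), Mul(-38, Rational(1, 209))) = Add(Rational(59, 19), Rational(-2, 11)) = Rational(611, 209) ≈ 2.9234)
Mul(Add(Mul(Add(Add(-38, Mul(-1, 13)), 163), Pow(Add(138, 127), -1)), Function('o')(-9)), D) = Mul(Add(Mul(Add(Add(-38, Mul(-1, 13)), 163), Pow(Add(138, 127), -1)), -9), Rational(611, 209)) = Mul(Add(Mul(Add(Add(-38, -13), 163), Pow(265, -1)), -9), Rational(611, 209)) = Mul(Add(Mul(Add(-51, 163), Rational(1, 265)), -9), Rational(611, 209)) = Mul(Add(Mul(112, Rational(1, 265)), -9), Rational(611, 209)) = Mul(Add(Rational(112, 265), -9), Rational(611, 209)) = Mul(Rational(-2273, 265), Rational(611, 209)) = Rational(-1388803, 55385)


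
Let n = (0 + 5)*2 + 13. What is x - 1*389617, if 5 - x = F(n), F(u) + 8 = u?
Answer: -389627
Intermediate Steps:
n = 23 (n = 5*2 + 13 = 10 + 13 = 23)
F(u) = -8 + u
x = -10 (x = 5 - (-8 + 23) = 5 - 1*15 = 5 - 15 = -10)
x - 1*389617 = -10 - 1*389617 = -10 - 389617 = -389627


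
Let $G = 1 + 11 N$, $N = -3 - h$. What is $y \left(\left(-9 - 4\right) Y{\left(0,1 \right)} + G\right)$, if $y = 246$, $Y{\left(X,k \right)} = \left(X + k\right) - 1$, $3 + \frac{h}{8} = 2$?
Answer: $13776$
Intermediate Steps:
$h = -8$ ($h = -24 + 8 \cdot 2 = -24 + 16 = -8$)
$Y{\left(X,k \right)} = -1 + X + k$
$N = 5$ ($N = -3 - -8 = -3 + 8 = 5$)
$G = 56$ ($G = 1 + 11 \cdot 5 = 1 + 55 = 56$)
$y \left(\left(-9 - 4\right) Y{\left(0,1 \right)} + G\right) = 246 \left(\left(-9 - 4\right) \left(-1 + 0 + 1\right) + 56\right) = 246 \left(\left(-13\right) 0 + 56\right) = 246 \left(0 + 56\right) = 246 \cdot 56 = 13776$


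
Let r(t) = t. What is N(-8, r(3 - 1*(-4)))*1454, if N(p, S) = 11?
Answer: 15994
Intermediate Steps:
N(-8, r(3 - 1*(-4)))*1454 = 11*1454 = 15994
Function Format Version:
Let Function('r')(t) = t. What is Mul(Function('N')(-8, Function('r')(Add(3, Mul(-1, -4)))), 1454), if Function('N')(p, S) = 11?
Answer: 15994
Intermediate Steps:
Mul(Function('N')(-8, Function('r')(Add(3, Mul(-1, -4)))), 1454) = Mul(11, 1454) = 15994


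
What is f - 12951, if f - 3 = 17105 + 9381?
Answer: 13538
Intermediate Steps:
f = 26489 (f = 3 + (17105 + 9381) = 3 + 26486 = 26489)
f - 12951 = 26489 - 12951 = 13538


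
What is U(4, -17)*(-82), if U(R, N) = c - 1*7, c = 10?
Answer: -246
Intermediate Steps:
U(R, N) = 3 (U(R, N) = 10 - 1*7 = 10 - 7 = 3)
U(4, -17)*(-82) = 3*(-82) = -246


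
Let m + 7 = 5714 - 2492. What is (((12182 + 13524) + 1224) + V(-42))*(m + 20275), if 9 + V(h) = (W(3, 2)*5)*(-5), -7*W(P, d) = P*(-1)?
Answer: 4424858280/7 ≈ 6.3212e+8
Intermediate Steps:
m = 3215 (m = -7 + (5714 - 2492) = -7 + 3222 = 3215)
W(P, d) = P/7 (W(P, d) = -P*(-1)/7 = -(-1)*P/7 = P/7)
V(h) = -138/7 (V(h) = -9 + (((⅐)*3)*5)*(-5) = -9 + ((3/7)*5)*(-5) = -9 + (15/7)*(-5) = -9 - 75/7 = -138/7)
(((12182 + 13524) + 1224) + V(-42))*(m + 20275) = (((12182 + 13524) + 1224) - 138/7)*(3215 + 20275) = ((25706 + 1224) - 138/7)*23490 = (26930 - 138/7)*23490 = (188372/7)*23490 = 4424858280/7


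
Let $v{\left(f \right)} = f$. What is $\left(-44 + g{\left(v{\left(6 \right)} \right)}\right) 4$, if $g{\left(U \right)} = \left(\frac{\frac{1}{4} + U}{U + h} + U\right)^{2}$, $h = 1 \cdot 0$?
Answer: $\frac{3217}{144} \approx 22.34$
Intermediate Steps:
$h = 0$
$g{\left(U \right)} = \left(U + \frac{\frac{1}{4} + U}{U}\right)^{2}$ ($g{\left(U \right)} = \left(\frac{\frac{1}{4} + U}{U + 0} + U\right)^{2} = \left(\frac{\frac{1}{4} + U}{U} + U\right)^{2} = \left(U + \frac{\frac{1}{4} + U}{U}\right)^{2}$)
$\left(-44 + g{\left(v{\left(6 \right)} \right)}\right) 4 = \left(-44 + \frac{\left(1 + 4 \cdot 6 + 4 \cdot 6^{2}\right)^{2}}{16 \cdot 36}\right) 4 = \left(-44 + \frac{1}{16} \cdot \frac{1}{36} \left(1 + 24 + 4 \cdot 36\right)^{2}\right) 4 = \left(-44 + \frac{1}{16} \cdot \frac{1}{36} \left(1 + 24 + 144\right)^{2}\right) 4 = \left(-44 + \frac{1}{16} \cdot \frac{1}{36} \cdot 169^{2}\right) 4 = \left(-44 + \frac{1}{16} \cdot \frac{1}{36} \cdot 28561\right) 4 = \left(-44 + \frac{28561}{576}\right) 4 = \frac{3217}{576} \cdot 4 = \frac{3217}{144}$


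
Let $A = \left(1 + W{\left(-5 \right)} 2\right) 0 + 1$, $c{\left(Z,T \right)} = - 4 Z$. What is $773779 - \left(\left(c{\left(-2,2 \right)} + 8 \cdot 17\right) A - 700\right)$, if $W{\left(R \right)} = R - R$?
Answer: $774335$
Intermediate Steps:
$W{\left(R \right)} = 0$
$A = 1$ ($A = \left(1 + 0 \cdot 2\right) 0 + 1 = \left(1 + 0\right) 0 + 1 = 1 \cdot 0 + 1 = 0 + 1 = 1$)
$773779 - \left(\left(c{\left(-2,2 \right)} + 8 \cdot 17\right) A - 700\right) = 773779 - \left(\left(\left(-4\right) \left(-2\right) + 8 \cdot 17\right) 1 - 700\right) = 773779 - \left(\left(8 + 136\right) 1 - 700\right) = 773779 - \left(144 \cdot 1 - 700\right) = 773779 - \left(144 - 700\right) = 773779 - -556 = 773779 + 556 = 774335$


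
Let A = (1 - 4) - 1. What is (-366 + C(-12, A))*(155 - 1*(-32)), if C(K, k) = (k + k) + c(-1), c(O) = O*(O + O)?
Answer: -69564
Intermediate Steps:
c(O) = 2*O² (c(O) = O*(2*O) = 2*O²)
A = -4 (A = -3 - 1 = -4)
C(K, k) = 2 + 2*k (C(K, k) = (k + k) + 2*(-1)² = 2*k + 2*1 = 2*k + 2 = 2 + 2*k)
(-366 + C(-12, A))*(155 - 1*(-32)) = (-366 + (2 + 2*(-4)))*(155 - 1*(-32)) = (-366 + (2 - 8))*(155 + 32) = (-366 - 6)*187 = -372*187 = -69564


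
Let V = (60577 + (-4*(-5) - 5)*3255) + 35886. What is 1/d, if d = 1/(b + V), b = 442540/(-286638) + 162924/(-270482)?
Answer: 2816018297831704/19382604879 ≈ 1.4529e+5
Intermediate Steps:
b = -41599828448/19382604879 (b = 442540*(-1/286638) + 162924*(-1/270482) = -221270/143319 - 81462/135241 = -41599828448/19382604879 ≈ -2.1462)
V = 145288 (V = (60577 + (20 - 5)*3255) + 35886 = (60577 + 15*3255) + 35886 = (60577 + 48825) + 35886 = 109402 + 35886 = 145288)
d = 19382604879/2816018297831704 (d = 1/(-41599828448/19382604879 + 145288) = 1/(2816018297831704/19382604879) = 19382604879/2816018297831704 ≈ 6.8830e-6)
1/d = 1/(19382604879/2816018297831704) = 2816018297831704/19382604879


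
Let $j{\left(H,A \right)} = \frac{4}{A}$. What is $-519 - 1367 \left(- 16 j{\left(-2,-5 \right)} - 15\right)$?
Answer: $\frac{12442}{5} \approx 2488.4$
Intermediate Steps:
$-519 - 1367 \left(- 16 j{\left(-2,-5 \right)} - 15\right) = -519 - 1367 \left(- 16 \frac{4}{-5} - 15\right) = -519 - 1367 \left(- 16 \cdot 4 \left(- \frac{1}{5}\right) - 15\right) = -519 - 1367 \left(\left(-16\right) \left(- \frac{4}{5}\right) - 15\right) = -519 - 1367 \left(\frac{64}{5} - 15\right) = -519 - - \frac{15037}{5} = -519 + \frac{15037}{5} = \frac{12442}{5}$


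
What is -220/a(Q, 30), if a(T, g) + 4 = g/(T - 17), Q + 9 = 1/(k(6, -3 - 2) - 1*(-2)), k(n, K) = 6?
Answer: 3795/89 ≈ 42.640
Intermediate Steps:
Q = -71/8 (Q = -9 + 1/(6 - 1*(-2)) = -9 + 1/(6 + 2) = -9 + 1/8 = -71/8 ≈ -8.8750)
a(T, g) = -4 + g/(-17 + T) (a(T, g) = -4 + g/(T - 17) = -4 + g/(-17 + T))
-220/a(Q, 30) = -220*(-17 - 71/8)/(68 + 30 - 4*(-71/8)) = -220*(-207/(8*(68 + 30 + 71/2))) = -220/((-8/207*267/2)) = -220/(-356/69) = -220*(-69/356) = 3795/89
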